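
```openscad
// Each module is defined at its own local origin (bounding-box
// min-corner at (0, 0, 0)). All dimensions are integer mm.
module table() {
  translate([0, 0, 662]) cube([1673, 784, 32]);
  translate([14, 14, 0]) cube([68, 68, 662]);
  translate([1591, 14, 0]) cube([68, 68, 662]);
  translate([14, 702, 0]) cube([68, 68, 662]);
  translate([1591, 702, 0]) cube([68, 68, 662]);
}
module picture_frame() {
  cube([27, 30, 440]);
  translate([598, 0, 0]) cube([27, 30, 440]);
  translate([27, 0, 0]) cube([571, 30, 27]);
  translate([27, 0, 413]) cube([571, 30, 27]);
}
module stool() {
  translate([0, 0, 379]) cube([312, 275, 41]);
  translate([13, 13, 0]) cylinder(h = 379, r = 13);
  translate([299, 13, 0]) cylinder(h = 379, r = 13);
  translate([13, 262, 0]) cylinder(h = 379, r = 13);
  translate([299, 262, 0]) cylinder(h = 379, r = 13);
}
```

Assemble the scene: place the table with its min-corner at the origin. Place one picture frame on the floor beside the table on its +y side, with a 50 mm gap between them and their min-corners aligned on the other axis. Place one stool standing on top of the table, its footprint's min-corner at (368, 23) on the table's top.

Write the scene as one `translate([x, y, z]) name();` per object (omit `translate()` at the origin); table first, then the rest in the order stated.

table();
translate([0, 834, 0]) picture_frame();
translate([368, 23, 694]) stool();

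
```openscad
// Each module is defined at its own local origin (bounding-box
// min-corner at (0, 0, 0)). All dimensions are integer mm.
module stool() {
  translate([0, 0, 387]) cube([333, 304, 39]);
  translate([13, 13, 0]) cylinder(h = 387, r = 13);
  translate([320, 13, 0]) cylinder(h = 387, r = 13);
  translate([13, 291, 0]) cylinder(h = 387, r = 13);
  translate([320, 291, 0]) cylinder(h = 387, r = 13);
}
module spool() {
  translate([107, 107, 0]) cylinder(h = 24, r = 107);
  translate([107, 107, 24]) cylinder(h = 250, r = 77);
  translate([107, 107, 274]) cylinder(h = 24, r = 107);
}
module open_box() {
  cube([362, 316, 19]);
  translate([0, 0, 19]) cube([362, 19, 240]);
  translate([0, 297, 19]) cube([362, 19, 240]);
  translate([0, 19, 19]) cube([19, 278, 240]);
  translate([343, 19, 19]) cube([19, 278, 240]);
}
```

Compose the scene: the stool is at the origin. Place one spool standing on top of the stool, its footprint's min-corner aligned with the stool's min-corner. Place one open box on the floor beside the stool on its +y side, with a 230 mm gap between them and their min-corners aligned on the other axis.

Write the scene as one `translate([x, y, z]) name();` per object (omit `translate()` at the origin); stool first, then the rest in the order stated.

stool();
translate([0, 0, 426]) spool();
translate([0, 534, 0]) open_box();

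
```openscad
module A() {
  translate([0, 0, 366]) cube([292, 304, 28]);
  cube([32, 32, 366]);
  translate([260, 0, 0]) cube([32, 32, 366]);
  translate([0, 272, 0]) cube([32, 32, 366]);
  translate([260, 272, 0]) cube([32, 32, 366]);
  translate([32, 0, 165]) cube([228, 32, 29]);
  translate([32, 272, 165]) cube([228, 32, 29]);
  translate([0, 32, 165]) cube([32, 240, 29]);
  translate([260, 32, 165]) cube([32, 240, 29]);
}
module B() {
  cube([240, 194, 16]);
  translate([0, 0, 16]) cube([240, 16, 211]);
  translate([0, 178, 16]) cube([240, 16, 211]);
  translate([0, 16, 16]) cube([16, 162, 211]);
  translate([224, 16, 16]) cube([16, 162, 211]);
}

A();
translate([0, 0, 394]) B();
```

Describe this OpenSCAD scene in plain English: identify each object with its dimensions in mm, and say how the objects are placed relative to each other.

A is a simple wooden stool: a rectangular seat 292 mm (x) by 304 mm (y), 28 mm thick, top face at z = 394 mm, on four square legs, each 32×32 mm in cross-section. The legs rest on z = 0, each flush with a corner of the seat. Four stretchers, 32 mm wide and 29 mm tall, connect adjacent legs with their undersides at z = 165 mm, each running between the inner faces of the legs it joins and aligned with the legs' outer faces on the other axis.

B is an open-topped rectangular box: outside dimensions 240×194×227 mm, with a uniform wall and base thickness of 16 mm. The base is a full 240×194 slab on the floor; four walls sit on top of the base. The front and back walls (the −y and +y sides) span the full width; the two side walls fit between them.

The open box is on top of the stool.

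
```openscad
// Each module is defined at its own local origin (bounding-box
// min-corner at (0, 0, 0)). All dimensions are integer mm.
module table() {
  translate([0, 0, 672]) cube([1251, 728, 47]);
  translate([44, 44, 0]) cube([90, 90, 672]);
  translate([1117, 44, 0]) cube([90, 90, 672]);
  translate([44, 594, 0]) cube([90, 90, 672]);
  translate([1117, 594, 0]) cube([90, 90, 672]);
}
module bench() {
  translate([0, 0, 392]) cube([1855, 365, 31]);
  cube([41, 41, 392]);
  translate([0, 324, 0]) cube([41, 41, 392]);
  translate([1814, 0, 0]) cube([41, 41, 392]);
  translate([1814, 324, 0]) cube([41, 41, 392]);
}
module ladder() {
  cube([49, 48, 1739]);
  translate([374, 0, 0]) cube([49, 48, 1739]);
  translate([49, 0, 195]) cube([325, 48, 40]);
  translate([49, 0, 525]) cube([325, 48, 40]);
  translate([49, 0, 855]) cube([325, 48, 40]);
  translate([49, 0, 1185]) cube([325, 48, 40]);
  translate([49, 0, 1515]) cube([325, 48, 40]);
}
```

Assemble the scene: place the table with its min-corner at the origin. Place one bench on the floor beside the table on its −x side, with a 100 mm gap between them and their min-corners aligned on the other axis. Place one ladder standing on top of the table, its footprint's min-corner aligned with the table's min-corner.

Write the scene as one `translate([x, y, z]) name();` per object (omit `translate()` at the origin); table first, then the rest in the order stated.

table();
translate([-1955, 0, 0]) bench();
translate([0, 0, 719]) ladder();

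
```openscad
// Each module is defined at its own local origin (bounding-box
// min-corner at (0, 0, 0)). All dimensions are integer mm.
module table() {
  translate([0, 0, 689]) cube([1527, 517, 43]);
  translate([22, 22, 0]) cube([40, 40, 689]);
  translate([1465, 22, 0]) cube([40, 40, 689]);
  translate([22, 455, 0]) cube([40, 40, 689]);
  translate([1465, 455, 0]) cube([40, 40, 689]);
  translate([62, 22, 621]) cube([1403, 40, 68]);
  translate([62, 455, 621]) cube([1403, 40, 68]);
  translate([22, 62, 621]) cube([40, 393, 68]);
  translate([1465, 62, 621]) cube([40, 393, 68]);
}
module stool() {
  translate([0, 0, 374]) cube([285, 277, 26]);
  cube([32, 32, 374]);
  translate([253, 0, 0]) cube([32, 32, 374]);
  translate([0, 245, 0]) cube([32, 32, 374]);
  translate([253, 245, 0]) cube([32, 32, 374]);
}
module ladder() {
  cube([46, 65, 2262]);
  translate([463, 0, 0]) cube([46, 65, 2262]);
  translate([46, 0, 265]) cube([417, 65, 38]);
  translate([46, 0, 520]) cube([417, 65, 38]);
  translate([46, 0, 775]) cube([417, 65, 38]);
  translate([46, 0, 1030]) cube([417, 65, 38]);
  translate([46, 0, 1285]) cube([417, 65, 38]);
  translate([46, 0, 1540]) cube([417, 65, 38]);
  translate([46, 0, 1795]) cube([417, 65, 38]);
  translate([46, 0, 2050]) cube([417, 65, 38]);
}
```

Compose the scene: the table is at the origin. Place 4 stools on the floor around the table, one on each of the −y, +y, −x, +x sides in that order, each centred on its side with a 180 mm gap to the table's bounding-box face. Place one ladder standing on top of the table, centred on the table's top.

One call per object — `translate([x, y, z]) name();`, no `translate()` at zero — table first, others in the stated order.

table();
translate([621, -457, 0]) stool();
translate([621, 697, 0]) stool();
translate([-465, 120, 0]) stool();
translate([1707, 120, 0]) stool();
translate([509, 226, 732]) ladder();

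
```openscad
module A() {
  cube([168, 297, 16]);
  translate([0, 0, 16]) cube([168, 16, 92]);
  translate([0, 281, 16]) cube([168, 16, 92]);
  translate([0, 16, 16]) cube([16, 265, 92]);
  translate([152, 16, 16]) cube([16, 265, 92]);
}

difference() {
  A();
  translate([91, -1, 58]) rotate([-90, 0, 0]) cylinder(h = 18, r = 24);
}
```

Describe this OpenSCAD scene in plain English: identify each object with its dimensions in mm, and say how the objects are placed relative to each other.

A is an open-topped rectangular box: outside dimensions 168×297×108 mm, with a uniform wall and base thickness of 16 mm. The base is a full 168×297 slab on the floor; four walls sit on top of the base. The front and back walls (the −y and +y sides) span the full width; the two side walls fit between them.

The open box has a circular hole of radius 24 mm through its front wall, centred at (x = 91, z = 58).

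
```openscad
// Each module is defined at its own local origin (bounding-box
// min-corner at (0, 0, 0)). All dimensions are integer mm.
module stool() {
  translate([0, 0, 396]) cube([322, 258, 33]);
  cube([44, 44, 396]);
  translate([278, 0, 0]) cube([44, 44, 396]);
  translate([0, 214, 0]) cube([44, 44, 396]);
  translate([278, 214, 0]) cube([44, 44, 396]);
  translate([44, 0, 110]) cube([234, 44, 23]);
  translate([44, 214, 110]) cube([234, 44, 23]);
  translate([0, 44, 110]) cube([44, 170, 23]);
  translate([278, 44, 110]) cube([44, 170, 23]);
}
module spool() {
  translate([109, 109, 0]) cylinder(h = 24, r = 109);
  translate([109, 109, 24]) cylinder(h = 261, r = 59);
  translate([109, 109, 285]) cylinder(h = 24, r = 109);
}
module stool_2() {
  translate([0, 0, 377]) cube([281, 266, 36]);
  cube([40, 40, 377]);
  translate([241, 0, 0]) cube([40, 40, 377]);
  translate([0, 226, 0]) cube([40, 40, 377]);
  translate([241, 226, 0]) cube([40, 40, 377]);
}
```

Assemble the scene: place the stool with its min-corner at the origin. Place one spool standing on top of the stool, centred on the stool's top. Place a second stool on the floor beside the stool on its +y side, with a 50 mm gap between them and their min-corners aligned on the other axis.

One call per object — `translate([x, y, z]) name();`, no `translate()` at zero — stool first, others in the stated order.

stool();
translate([52, 20, 429]) spool();
translate([0, 308, 0]) stool_2();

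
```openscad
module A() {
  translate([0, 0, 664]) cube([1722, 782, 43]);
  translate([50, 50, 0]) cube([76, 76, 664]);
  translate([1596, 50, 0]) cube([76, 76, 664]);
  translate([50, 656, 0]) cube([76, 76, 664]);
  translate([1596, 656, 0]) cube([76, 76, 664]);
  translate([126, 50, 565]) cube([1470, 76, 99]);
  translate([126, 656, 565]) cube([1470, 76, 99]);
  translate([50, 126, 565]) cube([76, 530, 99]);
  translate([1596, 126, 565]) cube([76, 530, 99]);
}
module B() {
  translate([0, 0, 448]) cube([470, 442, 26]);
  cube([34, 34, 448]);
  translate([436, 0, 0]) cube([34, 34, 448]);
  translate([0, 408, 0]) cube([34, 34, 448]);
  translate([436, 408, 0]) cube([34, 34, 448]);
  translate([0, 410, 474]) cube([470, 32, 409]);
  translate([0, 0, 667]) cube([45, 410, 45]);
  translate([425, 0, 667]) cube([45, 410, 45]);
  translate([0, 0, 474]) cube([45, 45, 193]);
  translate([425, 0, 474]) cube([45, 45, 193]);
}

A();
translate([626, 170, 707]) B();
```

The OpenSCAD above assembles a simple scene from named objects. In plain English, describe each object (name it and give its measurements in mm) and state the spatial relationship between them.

A is a table with a 1722×782 mm rectangular top, 43 mm thick, top surface at z = 707 mm, supported by four 76×76 mm square legs, each inset 50 mm from the nearest pair of top edges, running from the floor. Four apron rails, 76 mm thick and 99 mm tall, run between adjacent legs with their top edges flush with the underside of the top and their outer faces flush with the legs' outer faces.

B is a chair. The seat is a 470×442×26 mm slab with its top at z = 474 mm, on four 34×34 mm corner legs (flush with the seat edges, standing on z = 0). A flat backrest 32 mm thick, 409 mm tall, spans the full seat width and rises from the seat top along its +y edge, rear face flush with the rear of the seat. Two armrests of 45×45 mm section run along each side from the seat's front edge to the front of the backrest, top faces 238 mm above the seat top and outer faces flush with the seat's x-edges; a 45×45 mm post under the front of each armrest stands on the seat at the front corner.

The chair is on top of the table, centred.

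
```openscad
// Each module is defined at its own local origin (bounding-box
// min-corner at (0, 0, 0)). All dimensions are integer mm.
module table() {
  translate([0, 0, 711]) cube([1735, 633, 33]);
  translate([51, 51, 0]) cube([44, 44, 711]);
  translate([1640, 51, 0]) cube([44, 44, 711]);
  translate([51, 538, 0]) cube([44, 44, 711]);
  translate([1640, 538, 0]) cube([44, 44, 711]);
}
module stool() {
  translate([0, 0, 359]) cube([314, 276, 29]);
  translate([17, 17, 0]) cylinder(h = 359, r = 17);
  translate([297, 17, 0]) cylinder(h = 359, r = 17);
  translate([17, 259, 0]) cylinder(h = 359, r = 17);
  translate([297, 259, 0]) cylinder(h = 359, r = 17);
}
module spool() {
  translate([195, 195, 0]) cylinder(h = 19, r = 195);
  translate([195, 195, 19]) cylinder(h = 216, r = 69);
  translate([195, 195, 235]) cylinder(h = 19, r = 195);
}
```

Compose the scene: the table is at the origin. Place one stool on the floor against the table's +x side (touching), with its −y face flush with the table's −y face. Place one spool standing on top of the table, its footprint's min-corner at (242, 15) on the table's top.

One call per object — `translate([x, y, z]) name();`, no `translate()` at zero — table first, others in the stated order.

table();
translate([1735, 0, 0]) stool();
translate([242, 15, 744]) spool();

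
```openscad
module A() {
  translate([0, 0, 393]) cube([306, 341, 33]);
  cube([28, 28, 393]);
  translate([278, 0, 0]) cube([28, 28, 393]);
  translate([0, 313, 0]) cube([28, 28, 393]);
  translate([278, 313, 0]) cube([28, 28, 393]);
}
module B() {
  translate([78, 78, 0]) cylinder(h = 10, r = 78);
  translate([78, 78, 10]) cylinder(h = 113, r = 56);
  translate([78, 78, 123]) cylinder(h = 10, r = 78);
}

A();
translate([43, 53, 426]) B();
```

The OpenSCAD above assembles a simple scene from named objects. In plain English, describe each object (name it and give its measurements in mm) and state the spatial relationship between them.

A is a four-legged stool. The seat is 306×341 mm, 33 mm thick, top at z = 426 mm. It stands on four square legs, each 28×28 mm in cross-section, from z = 0 to the seat underside, each flush with a corner of the seat.

B is a spool: two coaxial disc flanges of radius 78 mm and thickness 10 mm, joined by a core cylinder of radius 56 mm and height 113 mm. The lower flange rests on z = 0 and the three cylinders share a vertical axis.

The spool is on top of the stool.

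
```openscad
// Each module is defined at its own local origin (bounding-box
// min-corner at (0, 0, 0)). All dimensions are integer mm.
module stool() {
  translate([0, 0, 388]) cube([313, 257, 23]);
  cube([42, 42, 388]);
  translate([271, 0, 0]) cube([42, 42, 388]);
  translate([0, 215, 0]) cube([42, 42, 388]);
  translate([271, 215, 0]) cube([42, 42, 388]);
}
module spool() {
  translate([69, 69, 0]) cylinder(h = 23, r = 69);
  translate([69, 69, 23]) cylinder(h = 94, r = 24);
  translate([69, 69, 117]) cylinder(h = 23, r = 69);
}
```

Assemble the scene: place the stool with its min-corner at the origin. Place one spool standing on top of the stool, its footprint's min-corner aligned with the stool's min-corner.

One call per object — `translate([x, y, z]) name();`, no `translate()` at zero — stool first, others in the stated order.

stool();
translate([0, 0, 411]) spool();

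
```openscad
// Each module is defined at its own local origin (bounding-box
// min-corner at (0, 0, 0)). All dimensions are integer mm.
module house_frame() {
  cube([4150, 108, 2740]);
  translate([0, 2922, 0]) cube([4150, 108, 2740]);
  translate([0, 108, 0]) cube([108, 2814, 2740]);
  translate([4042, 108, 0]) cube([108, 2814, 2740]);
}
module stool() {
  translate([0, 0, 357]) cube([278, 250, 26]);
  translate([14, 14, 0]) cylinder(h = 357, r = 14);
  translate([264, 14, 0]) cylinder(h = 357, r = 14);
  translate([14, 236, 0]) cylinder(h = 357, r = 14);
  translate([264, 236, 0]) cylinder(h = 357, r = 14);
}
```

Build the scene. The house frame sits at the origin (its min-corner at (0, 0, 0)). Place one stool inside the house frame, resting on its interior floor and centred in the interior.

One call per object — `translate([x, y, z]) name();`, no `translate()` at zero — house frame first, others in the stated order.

house_frame();
translate([1936, 1390, 0]) stool();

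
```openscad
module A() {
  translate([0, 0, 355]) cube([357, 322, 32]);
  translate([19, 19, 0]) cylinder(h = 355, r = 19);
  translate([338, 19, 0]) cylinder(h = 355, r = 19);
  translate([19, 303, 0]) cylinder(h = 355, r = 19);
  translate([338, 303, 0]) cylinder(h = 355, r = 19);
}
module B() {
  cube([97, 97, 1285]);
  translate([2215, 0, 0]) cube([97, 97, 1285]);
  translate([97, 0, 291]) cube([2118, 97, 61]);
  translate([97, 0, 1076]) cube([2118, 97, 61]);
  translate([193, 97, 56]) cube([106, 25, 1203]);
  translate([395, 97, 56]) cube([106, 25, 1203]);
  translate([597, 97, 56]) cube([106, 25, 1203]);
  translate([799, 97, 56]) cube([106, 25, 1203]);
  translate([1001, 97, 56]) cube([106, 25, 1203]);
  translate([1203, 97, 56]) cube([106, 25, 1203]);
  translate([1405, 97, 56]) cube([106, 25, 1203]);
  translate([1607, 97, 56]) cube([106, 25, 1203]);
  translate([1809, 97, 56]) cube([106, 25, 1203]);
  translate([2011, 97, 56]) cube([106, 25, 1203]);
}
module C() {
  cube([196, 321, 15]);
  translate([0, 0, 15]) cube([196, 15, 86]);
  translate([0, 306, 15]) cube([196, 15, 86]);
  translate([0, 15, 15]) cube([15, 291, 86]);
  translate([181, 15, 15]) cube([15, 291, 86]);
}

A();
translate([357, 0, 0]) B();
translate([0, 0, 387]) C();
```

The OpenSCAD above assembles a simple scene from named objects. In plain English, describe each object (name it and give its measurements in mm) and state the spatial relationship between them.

A is a four-legged stool. The seat is 357×322 mm, 32 mm thick, top at z = 387 mm. It stands on four round legs, each 38 mm in diameter, from z = 0 to the seat underside, each leg's axis is inset half a diameter from the nearest pair of seat edges (so the leg's bounding box is flush with the corner).

B is a fence section. Two 97×97 mm posts, 1285 mm tall, stand on the floor with a clear span of 2118 mm between their inner faces. Two horizontal rails of 97×61 mm section span the gap between the posts with their undersides at z = 291 mm and z = 1076 mm, flush with the posts' −y face. 10 pickets, each 106 mm wide, 25 mm thick and 1203 mm tall, are fixed to the +y face of the rails with their bottoms at z = 56 mm, evenly spaced across the span with equal gaps (rounded down to the nearest mm) at the −x end and between each pair — any rounding remainder accumulates at the +x end.

C is an open-topped rectangular box: outside dimensions 196×321×101 mm, with a uniform wall and base thickness of 15 mm. The base is a full 196×321 slab on the floor; four walls sit on top of the base. The front and back walls (the −y and +y sides) span the full width; the two side walls fit between them.

The fence section is against the stool's +x side, with their −y faces flush. The open box is on top of the stool.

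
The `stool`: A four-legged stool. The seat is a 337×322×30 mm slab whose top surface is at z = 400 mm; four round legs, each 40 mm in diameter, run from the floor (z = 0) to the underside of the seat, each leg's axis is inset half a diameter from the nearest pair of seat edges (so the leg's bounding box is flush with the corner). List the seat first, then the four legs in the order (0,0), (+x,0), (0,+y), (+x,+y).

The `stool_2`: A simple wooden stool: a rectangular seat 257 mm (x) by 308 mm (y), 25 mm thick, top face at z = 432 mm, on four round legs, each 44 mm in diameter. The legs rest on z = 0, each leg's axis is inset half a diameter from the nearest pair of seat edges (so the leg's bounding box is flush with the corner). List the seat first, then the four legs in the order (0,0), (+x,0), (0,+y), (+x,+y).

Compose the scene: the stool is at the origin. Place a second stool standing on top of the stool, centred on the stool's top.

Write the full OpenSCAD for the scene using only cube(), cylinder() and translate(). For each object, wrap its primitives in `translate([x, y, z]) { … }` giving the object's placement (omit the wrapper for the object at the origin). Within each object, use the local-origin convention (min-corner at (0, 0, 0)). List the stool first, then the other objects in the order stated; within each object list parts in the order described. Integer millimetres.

translate([0, 0, 370]) cube([337, 322, 30]);
translate([20, 20, 0]) cylinder(h = 370, r = 20);
translate([317, 20, 0]) cylinder(h = 370, r = 20);
translate([20, 302, 0]) cylinder(h = 370, r = 20);
translate([317, 302, 0]) cylinder(h = 370, r = 20);
translate([40, 7, 400]) {
  translate([0, 0, 407]) cube([257, 308, 25]);
  translate([22, 22, 0]) cylinder(h = 407, r = 22);
  translate([235, 22, 0]) cylinder(h = 407, r = 22);
  translate([22, 286, 0]) cylinder(h = 407, r = 22);
  translate([235, 286, 0]) cylinder(h = 407, r = 22);
}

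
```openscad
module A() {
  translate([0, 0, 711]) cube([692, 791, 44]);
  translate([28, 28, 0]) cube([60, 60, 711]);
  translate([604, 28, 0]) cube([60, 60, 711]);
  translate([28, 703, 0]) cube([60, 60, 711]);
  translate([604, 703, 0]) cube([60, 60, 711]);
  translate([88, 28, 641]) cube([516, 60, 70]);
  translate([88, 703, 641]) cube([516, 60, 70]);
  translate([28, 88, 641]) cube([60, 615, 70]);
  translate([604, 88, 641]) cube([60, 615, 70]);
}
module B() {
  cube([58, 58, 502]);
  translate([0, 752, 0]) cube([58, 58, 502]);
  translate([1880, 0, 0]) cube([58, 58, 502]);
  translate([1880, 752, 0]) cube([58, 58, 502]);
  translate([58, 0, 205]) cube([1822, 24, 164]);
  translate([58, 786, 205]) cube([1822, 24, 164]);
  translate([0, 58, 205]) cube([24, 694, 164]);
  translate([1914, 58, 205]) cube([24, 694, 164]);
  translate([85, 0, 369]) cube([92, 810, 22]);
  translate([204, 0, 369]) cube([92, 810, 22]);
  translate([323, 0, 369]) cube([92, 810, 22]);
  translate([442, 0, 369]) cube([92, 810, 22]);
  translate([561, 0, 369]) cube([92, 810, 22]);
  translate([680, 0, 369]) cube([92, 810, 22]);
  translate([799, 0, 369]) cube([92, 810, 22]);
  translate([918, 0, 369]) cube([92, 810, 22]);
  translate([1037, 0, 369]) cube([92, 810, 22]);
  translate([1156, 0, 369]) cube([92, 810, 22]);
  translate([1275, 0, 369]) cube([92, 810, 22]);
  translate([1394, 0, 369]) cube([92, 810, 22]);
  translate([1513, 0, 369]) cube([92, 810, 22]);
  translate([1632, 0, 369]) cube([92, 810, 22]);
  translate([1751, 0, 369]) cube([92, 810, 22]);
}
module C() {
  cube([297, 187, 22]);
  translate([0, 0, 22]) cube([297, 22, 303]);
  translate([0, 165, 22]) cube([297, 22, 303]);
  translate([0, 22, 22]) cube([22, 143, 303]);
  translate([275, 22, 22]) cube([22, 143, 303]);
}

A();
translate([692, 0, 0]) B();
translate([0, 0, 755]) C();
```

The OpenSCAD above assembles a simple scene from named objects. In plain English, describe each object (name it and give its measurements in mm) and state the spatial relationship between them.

A is a table with a 692×791 mm rectangular top, 44 mm thick, top surface at z = 755 mm, supported by four 60×60 mm square legs, each inset 28 mm from the nearest pair of top edges, running from the floor. Four apron rails, 60 mm thick and 70 mm tall, run between adjacent legs with their top edges flush with the underside of the top and their outer faces flush with the legs' outer faces.

B is a bed frame 1938 mm long (x) by 810 mm wide (y). Four 58×58 mm corner posts, 502 mm tall, at the corners of the footprint. Four rails of 24 mm thickness and 164 mm height run between adjacent posts with their undersides at z = 205 mm, their outer faces flush with the outside of the frame (the two x-running rails run between the posts' inner faces; the two y-running rails run between the posts' inner faces). 15 slats, each 92 mm wide (x) and 22 mm thick, lie across the top of the two x-running rails, running the full 810 mm width of the frame in y; the slats are evenly spaced along x between the inner faces of the end posts with equal gaps (rounded down to the nearest mm) at the −x end and between each pair — any rounding remainder accumulates at the +x end.

C is an open storage box with external size 297×187×325 mm and wall thickness 22 mm (the base is also 22 mm thick). The base covers the whole footprint; the four walls stand on the base, with the y-facing walls full-width and the x-facing walls fitting between their inner faces.

The bed frame is against the table's +x side, with their −y faces flush. The open box is on top of the table.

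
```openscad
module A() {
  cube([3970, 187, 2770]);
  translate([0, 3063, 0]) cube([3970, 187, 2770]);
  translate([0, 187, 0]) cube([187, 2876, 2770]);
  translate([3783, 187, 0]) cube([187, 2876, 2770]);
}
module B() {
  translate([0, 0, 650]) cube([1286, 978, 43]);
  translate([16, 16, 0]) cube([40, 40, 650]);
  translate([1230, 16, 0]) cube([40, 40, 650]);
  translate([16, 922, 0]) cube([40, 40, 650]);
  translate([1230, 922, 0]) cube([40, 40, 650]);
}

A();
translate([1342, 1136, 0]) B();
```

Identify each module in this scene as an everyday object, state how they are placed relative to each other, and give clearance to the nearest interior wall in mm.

A is a house frame. B is a table. The table sits inside the house frame, centred. The clearance to the nearest interior wall is 949 mm.

Clearances: x = 1155, y = 949; minimum 949 mm.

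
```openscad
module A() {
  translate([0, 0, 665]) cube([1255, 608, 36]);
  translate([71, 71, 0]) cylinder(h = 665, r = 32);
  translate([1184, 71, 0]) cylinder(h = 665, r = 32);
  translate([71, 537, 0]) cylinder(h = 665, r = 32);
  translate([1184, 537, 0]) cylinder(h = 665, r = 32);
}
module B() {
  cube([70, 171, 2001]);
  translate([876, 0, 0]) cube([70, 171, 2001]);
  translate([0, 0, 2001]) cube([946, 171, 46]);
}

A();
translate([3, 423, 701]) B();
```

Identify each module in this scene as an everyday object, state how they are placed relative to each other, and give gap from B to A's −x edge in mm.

The door frame's min-x is at 3; the table's min-x is 0; gap = 3 mm.

A is a table. B is a door frame. The door frame is on top of the table. The gap from the door frame to the table's −x edge is 3 mm.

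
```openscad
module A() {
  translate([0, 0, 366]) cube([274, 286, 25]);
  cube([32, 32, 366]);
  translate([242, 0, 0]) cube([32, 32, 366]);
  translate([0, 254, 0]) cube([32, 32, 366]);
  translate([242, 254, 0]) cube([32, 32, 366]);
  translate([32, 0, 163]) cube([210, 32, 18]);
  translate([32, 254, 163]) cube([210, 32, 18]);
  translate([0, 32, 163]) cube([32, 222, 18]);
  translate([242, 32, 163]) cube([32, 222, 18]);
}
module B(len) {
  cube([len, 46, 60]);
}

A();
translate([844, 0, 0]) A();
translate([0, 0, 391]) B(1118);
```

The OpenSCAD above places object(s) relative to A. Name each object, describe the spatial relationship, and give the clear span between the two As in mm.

A is a stool. B is a beam. A beam spans the tops of two stools. The clear span between the two stools is 570 mm.

Second stool starts at x = 844; first ends at x = 274; clear span = 844 − 274 = 570 mm.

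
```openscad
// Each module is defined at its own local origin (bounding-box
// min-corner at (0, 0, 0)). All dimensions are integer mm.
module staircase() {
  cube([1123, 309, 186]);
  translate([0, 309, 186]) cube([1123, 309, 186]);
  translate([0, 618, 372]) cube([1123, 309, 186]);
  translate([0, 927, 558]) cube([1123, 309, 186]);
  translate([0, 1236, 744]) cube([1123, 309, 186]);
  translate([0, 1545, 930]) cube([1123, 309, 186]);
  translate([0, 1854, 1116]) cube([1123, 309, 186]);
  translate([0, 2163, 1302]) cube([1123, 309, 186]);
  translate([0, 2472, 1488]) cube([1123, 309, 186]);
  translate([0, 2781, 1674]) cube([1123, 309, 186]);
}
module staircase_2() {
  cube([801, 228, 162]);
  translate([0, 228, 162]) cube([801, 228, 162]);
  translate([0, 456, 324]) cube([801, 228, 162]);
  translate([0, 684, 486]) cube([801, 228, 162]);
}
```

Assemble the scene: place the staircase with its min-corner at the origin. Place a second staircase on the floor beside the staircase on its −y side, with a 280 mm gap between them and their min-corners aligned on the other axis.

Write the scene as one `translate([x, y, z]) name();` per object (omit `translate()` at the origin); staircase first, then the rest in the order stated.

staircase();
translate([0, -1192, 0]) staircase_2();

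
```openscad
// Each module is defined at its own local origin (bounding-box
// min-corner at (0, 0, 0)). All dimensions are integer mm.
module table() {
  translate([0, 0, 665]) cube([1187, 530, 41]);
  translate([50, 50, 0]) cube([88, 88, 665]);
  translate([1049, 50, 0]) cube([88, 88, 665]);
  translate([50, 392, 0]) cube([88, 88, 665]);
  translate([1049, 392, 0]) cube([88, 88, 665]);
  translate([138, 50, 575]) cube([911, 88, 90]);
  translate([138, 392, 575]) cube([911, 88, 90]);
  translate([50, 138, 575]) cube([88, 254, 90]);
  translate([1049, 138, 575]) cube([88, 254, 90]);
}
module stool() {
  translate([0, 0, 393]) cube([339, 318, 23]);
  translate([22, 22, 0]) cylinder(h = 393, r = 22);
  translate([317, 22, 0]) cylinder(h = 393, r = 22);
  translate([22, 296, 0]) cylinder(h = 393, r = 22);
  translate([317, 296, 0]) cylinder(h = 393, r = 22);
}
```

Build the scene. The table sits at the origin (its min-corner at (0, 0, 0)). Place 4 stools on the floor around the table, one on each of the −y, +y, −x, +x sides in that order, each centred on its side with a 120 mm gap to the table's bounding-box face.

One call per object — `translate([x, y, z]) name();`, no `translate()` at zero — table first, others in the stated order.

table();
translate([424, -438, 0]) stool();
translate([424, 650, 0]) stool();
translate([-459, 106, 0]) stool();
translate([1307, 106, 0]) stool();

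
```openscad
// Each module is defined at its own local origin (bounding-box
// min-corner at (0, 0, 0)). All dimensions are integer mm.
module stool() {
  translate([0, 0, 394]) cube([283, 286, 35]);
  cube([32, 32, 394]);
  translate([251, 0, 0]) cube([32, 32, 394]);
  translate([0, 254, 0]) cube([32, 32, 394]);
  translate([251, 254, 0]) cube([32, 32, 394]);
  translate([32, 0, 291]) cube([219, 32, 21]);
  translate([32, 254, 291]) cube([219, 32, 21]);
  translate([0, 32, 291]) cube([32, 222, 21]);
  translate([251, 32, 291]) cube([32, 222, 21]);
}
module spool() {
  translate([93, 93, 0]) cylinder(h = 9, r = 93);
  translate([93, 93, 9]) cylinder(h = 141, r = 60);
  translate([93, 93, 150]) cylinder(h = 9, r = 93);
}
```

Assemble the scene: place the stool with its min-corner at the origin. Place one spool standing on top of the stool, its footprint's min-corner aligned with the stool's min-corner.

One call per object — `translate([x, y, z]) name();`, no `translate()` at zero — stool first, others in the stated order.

stool();
translate([0, 0, 429]) spool();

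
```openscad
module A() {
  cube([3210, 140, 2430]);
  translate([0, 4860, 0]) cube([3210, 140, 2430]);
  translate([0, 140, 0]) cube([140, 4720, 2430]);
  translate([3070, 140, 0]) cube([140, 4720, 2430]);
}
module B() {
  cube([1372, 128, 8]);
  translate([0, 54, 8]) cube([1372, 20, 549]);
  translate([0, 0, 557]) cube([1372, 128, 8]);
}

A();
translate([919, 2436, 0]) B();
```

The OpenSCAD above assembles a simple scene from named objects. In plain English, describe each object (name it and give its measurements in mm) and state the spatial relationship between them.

A is a box-shaped house frame (walls only): outside footprint 3210×5000 mm, wall height 2430 mm, wall thickness 140 mm. The two y-facing walls run the full x-width; the two x-facing walls fit between the inner faces of the y-facing walls.

B is an I-beam lying along x, 1372 mm long. Overall section height 565 mm. Two flanges 128 mm wide (y) and 8 mm thick, one on the floor and one at the top; a web 20 mm thick runs between them, centred on the flange width.

The I-beam sits inside the house frame, centred.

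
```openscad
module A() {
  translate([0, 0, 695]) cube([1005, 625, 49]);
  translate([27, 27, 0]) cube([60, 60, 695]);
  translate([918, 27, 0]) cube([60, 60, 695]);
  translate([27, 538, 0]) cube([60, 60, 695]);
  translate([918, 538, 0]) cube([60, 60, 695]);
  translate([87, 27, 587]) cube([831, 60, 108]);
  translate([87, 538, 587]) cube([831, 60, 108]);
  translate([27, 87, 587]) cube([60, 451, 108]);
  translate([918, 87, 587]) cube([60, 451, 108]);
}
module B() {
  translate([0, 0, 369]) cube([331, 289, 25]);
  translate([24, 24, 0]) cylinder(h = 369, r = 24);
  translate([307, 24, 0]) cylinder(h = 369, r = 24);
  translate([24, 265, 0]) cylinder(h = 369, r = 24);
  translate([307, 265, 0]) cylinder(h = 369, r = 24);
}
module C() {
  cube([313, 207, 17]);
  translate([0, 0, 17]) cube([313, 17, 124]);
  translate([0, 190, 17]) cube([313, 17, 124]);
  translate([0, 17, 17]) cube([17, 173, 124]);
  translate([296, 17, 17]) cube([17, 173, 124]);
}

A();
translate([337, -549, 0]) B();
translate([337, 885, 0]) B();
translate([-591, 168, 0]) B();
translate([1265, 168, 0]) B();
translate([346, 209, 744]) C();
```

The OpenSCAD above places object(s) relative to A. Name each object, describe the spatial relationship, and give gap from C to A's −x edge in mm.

A is a table. B is a stool. C is an open box. Four stools sit around the table at the −y, +y, −x, +x sides. The open box is on top of the table, centred. The gap from the open box to the table's −x edge is 346 mm.

The open box's min-x is at 346; the table's min-x is 0; gap = 346 mm.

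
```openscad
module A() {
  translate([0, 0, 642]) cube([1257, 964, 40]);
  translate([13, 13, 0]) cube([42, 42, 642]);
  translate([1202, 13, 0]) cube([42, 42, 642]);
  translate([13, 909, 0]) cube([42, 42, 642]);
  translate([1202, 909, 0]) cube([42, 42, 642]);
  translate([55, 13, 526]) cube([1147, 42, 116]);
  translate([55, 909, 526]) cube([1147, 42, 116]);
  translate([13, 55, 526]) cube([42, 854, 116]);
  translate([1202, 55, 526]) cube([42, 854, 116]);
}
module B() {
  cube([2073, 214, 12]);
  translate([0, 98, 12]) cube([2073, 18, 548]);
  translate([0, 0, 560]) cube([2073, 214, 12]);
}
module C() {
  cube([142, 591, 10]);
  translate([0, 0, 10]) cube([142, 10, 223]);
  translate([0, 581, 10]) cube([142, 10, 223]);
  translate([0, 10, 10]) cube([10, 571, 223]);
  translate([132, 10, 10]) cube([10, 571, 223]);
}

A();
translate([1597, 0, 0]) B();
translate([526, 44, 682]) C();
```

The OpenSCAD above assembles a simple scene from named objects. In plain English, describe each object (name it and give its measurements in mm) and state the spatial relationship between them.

A is a table with a 1257×964 mm rectangular top, 40 mm thick, top surface at z = 682 mm, supported by four 42×42 mm square legs, each inset 13 mm from the nearest pair of top edges, running from the floor. Four apron rails, 42 mm thick and 116 mm tall, run between adjacent legs with their top edges flush with the underside of the top and their outer faces flush with the legs' outer faces.

B is an I-beam lying along x, 2073 mm long. Overall section height 572 mm. Two flanges 214 mm wide (y) and 12 mm thick, one on the floor and one at the top; a web 18 mm thick runs between them, centred on the flange width.

C is an open-topped rectangular box: outside dimensions 142×591×233 mm, with a uniform wall and base thickness of 10 mm. The base is a full 142×591 slab on the floor; four walls sit on top of the base. The front and back walls (the −y and +y sides) span the full width; the two side walls fit between them.

The I-beam is on the floor beside the table on its +x side. The open box is on top of the table.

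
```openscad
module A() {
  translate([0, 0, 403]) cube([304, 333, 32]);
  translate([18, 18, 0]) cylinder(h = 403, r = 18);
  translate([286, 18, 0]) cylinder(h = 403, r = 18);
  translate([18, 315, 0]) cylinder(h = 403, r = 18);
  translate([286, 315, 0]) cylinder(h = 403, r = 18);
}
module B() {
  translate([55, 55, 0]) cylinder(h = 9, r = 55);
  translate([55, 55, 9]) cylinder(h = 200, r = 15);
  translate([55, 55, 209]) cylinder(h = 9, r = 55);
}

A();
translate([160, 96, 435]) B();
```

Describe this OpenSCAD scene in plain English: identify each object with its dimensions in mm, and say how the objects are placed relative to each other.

A is a four-legged stool. The seat is a 304×333×32 mm slab whose top surface is at z = 435 mm; four round legs, each 36 mm in diameter, run from the floor (z = 0) to the underside of the seat, each leg's axis is inset half a diameter from the nearest pair of seat edges (so the leg's bounding box is flush with the corner).

B is a spool: two coaxial disc flanges of radius 55 mm and thickness 9 mm, joined by a core cylinder of radius 15 mm and height 200 mm. The lower flange rests on z = 0 and the three cylinders share a vertical axis.

The spool is on top of the stool.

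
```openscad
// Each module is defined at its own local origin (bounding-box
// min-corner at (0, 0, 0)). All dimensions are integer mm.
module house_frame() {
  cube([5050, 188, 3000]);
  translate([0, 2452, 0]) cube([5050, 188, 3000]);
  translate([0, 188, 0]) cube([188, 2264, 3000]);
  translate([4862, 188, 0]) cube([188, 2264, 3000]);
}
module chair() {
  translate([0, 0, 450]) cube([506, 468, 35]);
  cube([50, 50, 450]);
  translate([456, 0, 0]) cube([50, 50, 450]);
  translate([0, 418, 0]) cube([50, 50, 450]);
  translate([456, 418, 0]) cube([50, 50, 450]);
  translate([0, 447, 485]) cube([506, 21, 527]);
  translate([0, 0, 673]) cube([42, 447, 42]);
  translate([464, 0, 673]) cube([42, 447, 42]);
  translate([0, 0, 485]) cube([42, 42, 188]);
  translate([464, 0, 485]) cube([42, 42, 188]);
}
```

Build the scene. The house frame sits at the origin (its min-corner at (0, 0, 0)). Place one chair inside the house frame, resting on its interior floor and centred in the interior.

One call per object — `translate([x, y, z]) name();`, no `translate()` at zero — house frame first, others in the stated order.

house_frame();
translate([2272, 1086, 0]) chair();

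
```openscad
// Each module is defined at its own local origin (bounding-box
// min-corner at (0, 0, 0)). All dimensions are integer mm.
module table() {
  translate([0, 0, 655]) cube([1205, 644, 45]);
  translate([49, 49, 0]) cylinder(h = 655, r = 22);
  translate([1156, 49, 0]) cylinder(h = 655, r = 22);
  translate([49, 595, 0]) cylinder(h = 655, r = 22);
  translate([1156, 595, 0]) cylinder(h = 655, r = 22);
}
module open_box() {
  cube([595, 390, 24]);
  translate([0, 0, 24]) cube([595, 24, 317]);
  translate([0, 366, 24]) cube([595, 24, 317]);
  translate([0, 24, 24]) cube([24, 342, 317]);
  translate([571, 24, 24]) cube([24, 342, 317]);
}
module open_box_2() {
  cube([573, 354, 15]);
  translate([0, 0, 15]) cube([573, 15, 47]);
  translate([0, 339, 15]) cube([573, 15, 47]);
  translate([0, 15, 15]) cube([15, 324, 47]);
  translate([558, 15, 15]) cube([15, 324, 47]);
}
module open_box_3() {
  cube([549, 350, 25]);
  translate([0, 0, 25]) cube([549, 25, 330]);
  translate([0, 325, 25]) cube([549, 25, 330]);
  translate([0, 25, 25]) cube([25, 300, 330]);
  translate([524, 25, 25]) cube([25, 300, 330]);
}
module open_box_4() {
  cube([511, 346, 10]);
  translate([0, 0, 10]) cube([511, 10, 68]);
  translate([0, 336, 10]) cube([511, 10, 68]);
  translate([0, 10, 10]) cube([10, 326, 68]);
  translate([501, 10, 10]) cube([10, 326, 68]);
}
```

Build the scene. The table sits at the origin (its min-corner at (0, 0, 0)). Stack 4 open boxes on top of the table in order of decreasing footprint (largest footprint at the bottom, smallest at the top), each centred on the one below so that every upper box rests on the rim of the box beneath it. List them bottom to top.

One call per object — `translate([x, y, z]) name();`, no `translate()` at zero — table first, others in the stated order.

table();
translate([305, 127, 700]) open_box();
translate([316, 145, 1041]) open_box_2();
translate([328, 147, 1103]) open_box_3();
translate([347, 149, 1458]) open_box_4();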